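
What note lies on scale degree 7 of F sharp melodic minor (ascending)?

E#

Degree 7 takes the letter 6 steps above F, which is E.
In melodic minor (ascending), degree 7 sits 11 semitones above the tonic. F# + 11 semitones is pitch class 5, spelled on E as E#.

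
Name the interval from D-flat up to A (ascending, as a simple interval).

Counting letters D–E–F–G–A gives a fifth.
Db→A = 8 semitones, 1 wider than the perfect fifth (7), so augmented.

augmented fifth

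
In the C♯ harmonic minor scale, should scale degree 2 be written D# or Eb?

Each scale degree takes a distinct letter name. Degree 2 of a scale on C must use the letter D.
D# and Eb are enharmonically the same pitch, but only D# uses the letter D, so it is the correct spelling here.

D#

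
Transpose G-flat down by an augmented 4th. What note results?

G down a perfect fourth is D, so the target letter is D.
From Gb, an augmented fourth is 6 semitones down: Dbb.

Dbb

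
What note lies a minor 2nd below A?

A second below A lands on the letter G.
A minor second spans 1 semitone, so A moves to pitch class 8. On the letter G that is G#.

G#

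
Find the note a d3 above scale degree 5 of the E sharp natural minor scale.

Scale degree 5 of E# natural minor is B#.
A diminished third (2 semitones) above B# lands on the letter D, giving D.

D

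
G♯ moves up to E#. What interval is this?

major sixth

Counting letters G–A–B–C–D–E gives a sixth.
G#→E# = 9 semitones, exactly the major sixth.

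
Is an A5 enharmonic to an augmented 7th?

An augmented fifth spans 8 semitones; an augmented seventh spans 12.
The spans differ, so they are not enharmonic equivalents.

No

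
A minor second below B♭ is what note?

A second below B lands on the letter A.
A minor second spans 1 semitone, so Bb moves to pitch class 9. On the letter A that is A.

A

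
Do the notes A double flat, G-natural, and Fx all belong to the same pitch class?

Abb is pitch class 7; G is pitch class 7; F## is pitch class 7.
All spellings map to pitch class 7, so they are enharmonically equivalent.

Yes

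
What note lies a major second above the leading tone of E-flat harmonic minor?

E

The leading tone of Eb harmonic minor is D.
A major second (2 semitones) above D lands on the letter E, giving E.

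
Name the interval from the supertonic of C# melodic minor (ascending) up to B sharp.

major sixth

The supertonic of C# melodic minor (ascending) is D#.
D# up to B#: letters D→B make it a sixth; 9 semitones makes it major.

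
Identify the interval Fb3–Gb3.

major second

The letter names run F→G, a span of 1 letter step, so the interval is some kind of second.
Fb to Gb is 2 semitones. A major second is 2, so 2 makes it major.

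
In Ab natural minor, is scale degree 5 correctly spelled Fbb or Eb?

Eb

Each scale degree takes a distinct letter name. Degree 5 of a scale on A must use the letter E.
Eb and Fbb are enharmonically the same pitch, but only Eb uses the letter E, so it is the correct spelling here.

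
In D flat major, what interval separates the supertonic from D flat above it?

minor seventh

The supertonic of Db major is Eb.
Eb up to Db: letters E→D make it a seventh; 10 semitones makes it minor.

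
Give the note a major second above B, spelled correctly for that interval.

C#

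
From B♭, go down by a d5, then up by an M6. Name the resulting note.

C#

A diminished fifth down from Bb is E (letter E, 6 semitones down).
A major sixth up from E is C# (letter C, 9 semitones up).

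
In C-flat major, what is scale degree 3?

Degree 3 takes the letter 2 steps above C, which is E.
In major, degree 3 sits 4 semitones above the tonic. Cb + 4 semitones is pitch class 3, spelled on E as Eb.

Eb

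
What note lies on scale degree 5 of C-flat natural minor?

Gb

The Cb natural minor scale runs Cb Db Ebb Fb Gb Abb Bbb.
Degree 5 is Gb.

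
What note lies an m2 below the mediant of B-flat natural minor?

The mediant of Bb natural minor is Db.
A minor second (1 semitone) below Db lands on the letter C, giving C.

C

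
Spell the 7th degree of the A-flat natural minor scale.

Gb

Degree 7 takes the letter 6 steps above A, which is G.
In natural minor, degree 7 sits 10 semitones above the tonic. Ab + 10 semitones is pitch class 6, spelled on G as Gb.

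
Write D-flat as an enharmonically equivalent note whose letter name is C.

Db is pitch class 1. The letter C alone is pitch class 0.
To reach pitch class 1 from C requires an offset of +1 semitone, i.e. sharp: C#.

C#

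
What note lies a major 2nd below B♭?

Ab

B down a major second is A, so the target letter is A.
From Bb, a major second is 2 semitones down: Ab.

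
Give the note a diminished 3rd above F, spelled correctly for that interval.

Abb

F up a major third is A, so the target letter is A.
From F, a diminished third is 2 semitones up: Abb.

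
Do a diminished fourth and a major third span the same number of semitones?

A diminished fourth spans 4 semitones; a major third spans 4.
They are enharmonically equivalent.

Yes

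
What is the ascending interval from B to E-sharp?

The letter names run B→E, a span of 3 letter steps, so the interval is some kind of fourth.
B to E# is 6 semitones. A perfect fourth is 5, so 6 makes it augmented.

augmented fourth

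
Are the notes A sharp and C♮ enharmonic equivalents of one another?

No

Two spellings are enharmonically equivalent only if they share a pitch class.
Here A# → 10, C → 0; 0 ≠ 10, so they are not.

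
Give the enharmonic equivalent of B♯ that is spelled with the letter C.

C

Plain C sits at the same pitch as B#, so on the letter C the same pitch needs a natural: C.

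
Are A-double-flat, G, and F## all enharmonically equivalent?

Yes

Abb is pitch class 7; G is pitch class 7; F## is pitch class 7.
All spellings map to pitch class 7, so they are enharmonically equivalent.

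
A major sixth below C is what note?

Eb

C down a major sixth is Eb, so the target letter is E.
From C, a major sixth is 9 semitones down: Eb.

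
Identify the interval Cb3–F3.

augmented fourth

The letter names run C→F, a span of 3 letter steps, so the interval is some kind of fourth.
Cb to F is 6 semitones. A perfect fourth is 5, so 6 makes it augmented.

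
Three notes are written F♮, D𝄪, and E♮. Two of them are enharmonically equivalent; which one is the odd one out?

F

In 12-tone equal temperament, enharmonic equivalents share a pitch class. F is pitch class 5; D## is pitch class 4; E is pitch class 4.
D## and E share pitch class 4, while F is pitch class 5.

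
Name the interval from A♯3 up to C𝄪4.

major third

Counting letters A–B–C gives a third.
A#→C## = 4 semitones, exactly the major third.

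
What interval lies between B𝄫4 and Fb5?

perfect fifth

The letter names run B→F, a span of 4 letter steps, so the interval is some kind of fifth.
Bbb to Fb is 7 semitones. A perfect fifth is 7, so 7 makes it perfect.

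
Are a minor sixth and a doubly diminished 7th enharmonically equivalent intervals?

Yes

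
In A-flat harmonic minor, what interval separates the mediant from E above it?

The mediant of Ab harmonic minor is Cb.
Cb up to E: letters C→E make it a third; 5 semitones makes it augmented.

augmented third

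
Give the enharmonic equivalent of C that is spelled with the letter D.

Dbb

Plain D sits 2 semitones above C, so on the letter D the same pitch needs a double flat: Dbb.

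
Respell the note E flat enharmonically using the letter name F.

Eb is pitch class 3. The letter F alone is pitch class 5.
To reach pitch class 3 from F requires an offset of -2 semitones, i.e. double flat: Fbb.

Fbb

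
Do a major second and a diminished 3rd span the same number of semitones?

A major second spans 2 semitones; a diminished third spans 2.
They are enharmonically equivalent.

Yes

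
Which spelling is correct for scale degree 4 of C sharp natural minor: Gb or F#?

Each scale degree takes a distinct letter name. Degree 4 of a scale on C must use the letter F.
F# and Gb are enharmonically the same pitch, but only F# uses the letter F, so it is the correct spelling here.

F#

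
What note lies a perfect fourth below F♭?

Cb

F down a perfect fourth is C, so the target letter is C.
From Fb, a perfect fourth is 5 semitones down: Cb.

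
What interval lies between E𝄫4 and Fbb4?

minor second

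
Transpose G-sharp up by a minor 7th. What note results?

F#

A seventh above G lands on the letter F.
A minor seventh spans 10 semitones, so G# moves to pitch class 6. On the letter F that is F#.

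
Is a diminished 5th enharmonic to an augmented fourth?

A diminished fifth spans 6 semitones; an augmented fourth spans 6.
They are enharmonically equivalent.

Yes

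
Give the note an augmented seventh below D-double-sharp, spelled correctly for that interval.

A seventh below D lands on the letter E.
An augmented seventh spans 12 semitones, so D## moves to pitch class 4. On the letter E that is E.

E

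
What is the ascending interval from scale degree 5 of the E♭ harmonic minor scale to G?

Scale degree 5 of Eb harmonic minor is Bb.
Bb up to G: letters B→G make it a sixth; 9 semitones makes it major.

major sixth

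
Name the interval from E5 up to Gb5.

diminished third

Counting letters E–F–G gives a third.
E→Gb = 2 semitones, 2 narrower than the major third (4), so diminished.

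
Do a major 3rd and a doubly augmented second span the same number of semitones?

Yes

A major third spans 4 semitones; a doubly augmented second spans 4.
They are enharmonically equivalent.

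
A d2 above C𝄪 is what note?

D

C up a major second is D, so the target letter is D.
From C##, a diminished second is 0 semitones up: D.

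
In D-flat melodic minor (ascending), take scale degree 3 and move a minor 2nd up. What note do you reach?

Scale degree 3 of Db melodic minor (ascending) is Fb.
A minor second (1 semitone) above Fb lands on the letter G, giving Gbb.

Gbb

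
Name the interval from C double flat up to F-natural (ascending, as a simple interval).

doubly augmented fourth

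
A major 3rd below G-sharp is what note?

A third below G lands on the letter E.
A major third spans 4 semitones, so G# moves to pitch class 4. On the letter E that is E.

E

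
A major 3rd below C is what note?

Ab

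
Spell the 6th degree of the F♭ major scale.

Degree 6 takes the letter 5 steps above F, which is D.
In major, degree 6 sits 9 semitones above the tonic. Fb + 9 semitones is pitch class 1, spelled on D as Db.

Db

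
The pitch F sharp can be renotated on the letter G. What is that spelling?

Gb

Plain G sits 1 semitone above F#, so on the letter G the same pitch needs a flat: Gb.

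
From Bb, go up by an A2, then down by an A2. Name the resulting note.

An augmented second up from Bb is C# (letter C, 3 semitones up).
An augmented second down from C# is Bb (letter B, 3 semitones down).

Bb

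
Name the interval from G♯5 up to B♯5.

major third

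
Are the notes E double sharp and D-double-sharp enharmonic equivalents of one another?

E## is pitch class 6; D## is pitch class 4.
The pitch classes differ (6 vs. 4), so they are not enharmonic equivalents.

No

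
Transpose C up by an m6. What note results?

Ab

A sixth above C lands on the letter A.
A minor sixth spans 8 semitones, so C moves to pitch class 8. On the letter A that is Ab.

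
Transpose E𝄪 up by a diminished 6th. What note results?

A sixth above E lands on the letter C.
A diminished sixth spans 7 semitones, so E## moves to pitch class 1. On the letter C that is C#.

C#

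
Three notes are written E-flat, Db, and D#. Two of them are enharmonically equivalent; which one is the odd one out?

Db

In 12-tone equal temperament, enharmonic equivalents share a pitch class. Eb is pitch class 3; Db is pitch class 1; D# is pitch class 3.
Eb and D# share pitch class 3, while Db is pitch class 1.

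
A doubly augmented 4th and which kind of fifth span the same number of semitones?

perfect

A doubly augmented fourth spans 7 semitones.
A fifth spanning 7 semitones is perfect (the perfect fifth is 7).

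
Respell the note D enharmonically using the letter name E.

Plain E sits 2 semitones above D, so on the letter E the same pitch needs a double flat: Ebb.

Ebb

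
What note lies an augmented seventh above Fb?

E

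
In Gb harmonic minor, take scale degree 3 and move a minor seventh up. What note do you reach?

Scale degree 3 of Gb harmonic minor is Bbb.
A minor seventh (10 semitones) above Bbb lands on the letter A, giving Abb.

Abb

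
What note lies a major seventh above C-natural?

A seventh above C lands on the letter B.
A major seventh spans 11 semitones, so C moves to pitch class 11. On the letter B that is B.

B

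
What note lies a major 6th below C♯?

E

A sixth below C lands on the letter E.
A major sixth spans 9 semitones, so C# moves to pitch class 4. On the letter E that is E.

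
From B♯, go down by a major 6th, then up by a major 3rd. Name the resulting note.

F##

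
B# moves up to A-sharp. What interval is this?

The letter names run B→A, a span of 6 letter steps, so the interval is some kind of seventh.
B# to A# is 10 semitones. A major seventh is 11, so 10 makes it minor.

minor seventh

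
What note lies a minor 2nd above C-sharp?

D

A second above C lands on the letter D.
A minor second spans 1 semitone, so C# moves to pitch class 2. On the letter D that is D.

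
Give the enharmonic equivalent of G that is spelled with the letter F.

G is pitch class 7. The letter F alone is pitch class 5.
To reach pitch class 7 from F requires an offset of +2 semitones, i.e. double sharp: F##.

F##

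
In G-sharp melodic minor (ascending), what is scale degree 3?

B

The G# melodic minor (ascending) scale runs G# A# B C# D# E# F##.
Degree 3 is B.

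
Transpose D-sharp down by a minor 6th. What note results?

A sixth below D lands on the letter F.
A minor sixth spans 8 semitones, so D# moves to pitch class 7. On the letter F that is F##.

F##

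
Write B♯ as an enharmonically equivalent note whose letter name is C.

Plain C sits at the same pitch as B#, so on the letter C the same pitch needs a natural: C.

C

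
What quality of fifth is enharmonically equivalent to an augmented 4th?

An augmented fourth spans 6 semitones.
A fifth spanning 6 semitones is diminished (the perfect fifth is 7).

diminished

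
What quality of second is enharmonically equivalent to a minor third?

A minor third spans 3 semitones.
A second spanning 3 semitones is augmented (the major second is 2).

augmented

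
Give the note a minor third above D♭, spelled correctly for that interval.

D up a major third is F#, so the target letter is F.
From Db, a minor third is 3 semitones up: Fb.

Fb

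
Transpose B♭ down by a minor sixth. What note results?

D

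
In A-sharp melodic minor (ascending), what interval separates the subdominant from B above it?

minor sixth

The subdominant of A# melodic minor (ascending) is D#.
D# up to B: letters D→B make it a sixth; 8 semitones makes it minor.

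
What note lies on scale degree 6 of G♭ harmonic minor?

Ebb

Degree 6 takes the letter 5 steps above G, which is E.
In harmonic minor, degree 6 sits 8 semitones above the tonic. Gb + 8 semitones is pitch class 2, spelled on E as Ebb.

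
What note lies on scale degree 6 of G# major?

E#

Degree 6 takes the letter 5 steps above G, which is E.
In major, degree 6 sits 9 semitones above the tonic. G# + 9 semitones is pitch class 5, spelled on E as E#.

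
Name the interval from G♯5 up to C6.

diminished fourth

The letter names run G→C, a span of 3 letter steps, so the interval is some kind of fourth.
G# to C is 4 semitones. A perfect fourth is 5, so 4 makes it diminished.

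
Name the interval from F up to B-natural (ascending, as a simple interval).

augmented fourth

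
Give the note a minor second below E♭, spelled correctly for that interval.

D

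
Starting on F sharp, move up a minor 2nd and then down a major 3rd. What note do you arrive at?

A minor second up from F# is G (letter G, 1 semitone up).
A major third down from G is Eb (letter E, 4 semitones down).

Eb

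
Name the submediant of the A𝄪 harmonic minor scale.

F##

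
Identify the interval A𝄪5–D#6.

Counting letters A–B–C–D gives a fourth.
A##→D# = 4 semitones, 1 narrower than the perfect fourth (5), so diminished.

diminished fourth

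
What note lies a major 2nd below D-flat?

Cb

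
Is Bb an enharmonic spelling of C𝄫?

Yes

Bb = pitch class 10 and Cbb = pitch class 10 — the same pitch class, so they are enharmonic equivalents.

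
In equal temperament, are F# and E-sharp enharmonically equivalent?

F# is pitch class 6; E# is pitch class 5.
The pitch classes differ (6 vs. 5), so they are not enharmonic equivalents.

No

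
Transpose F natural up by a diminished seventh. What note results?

F up a major seventh is E, so the target letter is E.
From F, a diminished seventh is 9 semitones up: Ebb.

Ebb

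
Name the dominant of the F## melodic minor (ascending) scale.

C##

Degree 5 takes the letter 4 steps above F, which is C.
In melodic minor (ascending), degree 5 sits 7 semitones above the tonic. F## + 7 semitones is pitch class 2, spelled on C as C##.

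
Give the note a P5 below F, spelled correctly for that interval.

Bb

F down a perfect fifth is Bb, so the target letter is B.
From F, a perfect fifth is 7 semitones down: Bb.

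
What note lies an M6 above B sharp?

A sixth above B lands on the letter G.
A major sixth spans 9 semitones, so B# moves to pitch class 9. On the letter G that is G##.

G##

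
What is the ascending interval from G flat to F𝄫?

diminished seventh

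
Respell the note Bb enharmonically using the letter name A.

Bb is pitch class 10. The letter A alone is pitch class 9.
To reach pitch class 10 from A requires an offset of +1 semitone, i.e. sharp: A#.

A#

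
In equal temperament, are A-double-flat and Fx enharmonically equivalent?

Abb is pitch class 7; F## is pitch class 7.
All spellings map to pitch class 7, so they are enharmonically equivalent.

Yes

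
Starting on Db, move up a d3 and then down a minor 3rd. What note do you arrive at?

Dbb

A diminished third up from Db is Fbb (letter F, 2 semitones up).
A minor third down from Fbb is Dbb (letter D, 3 semitones down).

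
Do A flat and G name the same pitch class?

No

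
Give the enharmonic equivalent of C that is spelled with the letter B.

B#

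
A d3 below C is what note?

C down a major third is Ab, so the target letter is A.
From C, a diminished third is 2 semitones down: A#.

A#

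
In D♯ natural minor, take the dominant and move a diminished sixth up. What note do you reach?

F

The dominant of D# natural minor is A#.
A diminished sixth (7 semitones) above A# lands on the letter F, giving F.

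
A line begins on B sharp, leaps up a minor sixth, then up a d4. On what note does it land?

C

A minor sixth up from B# is G# (letter G, 8 semitones up).
A diminished fourth up from G# is C (letter C, 4 semitones up).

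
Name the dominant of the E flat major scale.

Bb

Degree 5 takes the letter 4 steps above E, which is B.
In major, degree 5 sits 7 semitones above the tonic. Eb + 7 semitones is pitch class 10, spelled on B as Bb.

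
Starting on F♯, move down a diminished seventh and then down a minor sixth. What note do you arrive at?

B##

A diminished seventh down from F# is G## (letter G, 9 semitones down).
A minor sixth down from G## is B## (letter B, 8 semitones down).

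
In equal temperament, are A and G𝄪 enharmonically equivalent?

A is pitch class 9; G## is pitch class 9.
All spellings map to pitch class 9, so they are enharmonically equivalent.

Yes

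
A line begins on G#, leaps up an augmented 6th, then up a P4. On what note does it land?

A##

An augmented sixth up from G# is E## (letter E, 10 semitones up).
A perfect fourth up from E## is A## (letter A, 5 semitones up).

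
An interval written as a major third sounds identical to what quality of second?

doubly augmented

A major third spans 4 semitones.
A second spanning 4 semitones is doubly augmented (the major second is 2).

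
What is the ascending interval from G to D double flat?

doubly diminished fifth

Counting letters G–A–B–C–D gives a fifth.
G→Dbb = 5 semitones, 2 narrower than the perfect fifth (7), so doubly diminished.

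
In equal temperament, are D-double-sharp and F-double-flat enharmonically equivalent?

No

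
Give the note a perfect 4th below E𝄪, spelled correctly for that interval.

E down a perfect fourth is B, so the target letter is B.
From E##, a perfect fourth is 5 semitones down: B##.

B##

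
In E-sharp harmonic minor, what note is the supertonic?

F##

The E# harmonic minor scale runs E# F## G# A# B# C# D##.
Degree 2 is F##.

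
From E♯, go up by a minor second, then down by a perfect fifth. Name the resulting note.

A minor second up from E# is F# (letter F, 1 semitone up).
A perfect fifth down from F# is B (letter B, 7 semitones down).

B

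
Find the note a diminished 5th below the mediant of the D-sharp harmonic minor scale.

The mediant of D# harmonic minor is F#.
A diminished fifth (6 semitones) below F# lands on the letter B, giving B#.

B#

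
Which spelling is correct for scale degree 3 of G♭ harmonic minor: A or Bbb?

Bbb

Each scale degree takes a distinct letter name. Degree 3 of a scale on G must use the letter B.
Bbb and A are enharmonically the same pitch, but only Bbb uses the letter B, so it is the correct spelling here.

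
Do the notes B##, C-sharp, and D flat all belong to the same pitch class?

B## is pitch class 1; C# is pitch class 1; Db is pitch class 1.
All spellings map to pitch class 1, so they are enharmonically equivalent.

Yes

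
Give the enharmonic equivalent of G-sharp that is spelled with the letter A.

Ab

Plain A sits 1 semitone above G#, so on the letter A the same pitch needs a flat: Ab.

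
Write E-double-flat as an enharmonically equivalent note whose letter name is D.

Plain D sits at the same pitch as Ebb, so on the letter D the same pitch needs a natural: D.

D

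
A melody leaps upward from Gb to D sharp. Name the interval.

doubly augmented fifth

The letter names run G→D, a span of 4 letter steps, so the interval is some kind of fifth.
Gb to D# is 9 semitones. A perfect fifth is 7, so 9 makes it doubly augmented.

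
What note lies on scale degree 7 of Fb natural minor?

Ebb

The Fb natural minor scale runs Fb Gb Abb Bbb Cb Dbb Ebb.
Degree 7 is Ebb.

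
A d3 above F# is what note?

Ab

A third above F lands on the letter A.
A diminished third spans 2 semitones, so F# moves to pitch class 8. On the letter A that is Ab.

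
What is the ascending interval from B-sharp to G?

diminished sixth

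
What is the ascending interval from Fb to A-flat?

major third

Counting letters F–G–A gives a third.
Fb→Ab = 4 semitones, exactly the major third.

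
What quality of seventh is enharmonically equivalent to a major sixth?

A major sixth spans 9 semitones.
A seventh spanning 9 semitones is diminished (the major seventh is 11).

diminished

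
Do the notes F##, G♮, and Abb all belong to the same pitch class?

Yes

F## = pitch class 7 and G = pitch class 7 and Abb = pitch class 7 — the same pitch class, so they are enharmonic equivalents.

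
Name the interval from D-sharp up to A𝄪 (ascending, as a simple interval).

augmented fifth

Counting letters D–E–F–G–A gives a fifth.
D#→A## = 8 semitones, 1 wider than the perfect fifth (7), so augmented.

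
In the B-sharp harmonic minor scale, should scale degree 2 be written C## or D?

C##

Each scale degree takes a distinct letter name. Degree 2 of a scale on B must use the letter C.
C## and D are enharmonically the same pitch, but only C## uses the letter C, so it is the correct spelling here.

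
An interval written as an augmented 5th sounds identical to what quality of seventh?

An augmented fifth spans 8 semitones.
A seventh spanning 8 semitones is doubly diminished (the major seventh is 11).

doubly diminished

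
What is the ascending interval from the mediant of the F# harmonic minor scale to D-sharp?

The mediant of F# harmonic minor is A.
A up to D#: letters A→D make it a fourth; 6 semitones makes it augmented.

augmented fourth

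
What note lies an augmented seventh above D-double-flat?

D up a major seventh is C#, so the target letter is C.
From Dbb, an augmented seventh is 12 semitones up: C.

C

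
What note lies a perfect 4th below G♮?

D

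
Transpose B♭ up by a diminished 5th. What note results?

Fb

B up a perfect fifth is F#, so the target letter is F.
From Bb, a diminished fifth is 6 semitones up: Fb.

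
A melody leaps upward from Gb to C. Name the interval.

Counting letters G–A–B–C gives a fourth.
Gb→C = 6 semitones, 1 wider than the perfect fourth (5), so augmented.

augmented fourth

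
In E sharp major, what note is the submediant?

The E# major scale runs E# F## G## A# B# C## D##.
Degree 6 is C##.

C##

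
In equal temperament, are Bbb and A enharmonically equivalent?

Yes

Bbb is pitch class 9; A is pitch class 9.
All spellings map to pitch class 9, so they are enharmonically equivalent.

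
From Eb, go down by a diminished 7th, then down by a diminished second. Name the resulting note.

E##

A diminished seventh down from Eb is F# (letter F, 9 semitones down).
A diminished second down from F# is E## (letter E, 0 semitones down).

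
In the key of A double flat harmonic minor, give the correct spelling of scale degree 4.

The Abb harmonic minor scale runs Abb Bbb Cbb Dbb Ebb Fbb Gb.
Degree 4 is Dbb.

Dbb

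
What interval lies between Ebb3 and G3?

The letter names run E→G, a span of 2 letter steps, so the interval is some kind of third.
Ebb to G is 5 semitones. A major third is 4, so 5 makes it augmented.

augmented third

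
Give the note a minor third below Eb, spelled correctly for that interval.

C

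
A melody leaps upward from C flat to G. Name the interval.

augmented fifth

Counting letters C–D–E–F–G gives a fifth.
Cb→G = 8 semitones, 1 wider than the perfect fifth (7), so augmented.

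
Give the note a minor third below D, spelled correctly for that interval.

A third below D lands on the letter B.
A minor third spans 3 semitones, so D moves to pitch class 11. On the letter B that is B.

B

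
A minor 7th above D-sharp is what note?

C#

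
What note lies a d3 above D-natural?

Fb

D up a major third is F#, so the target letter is F.
From D, a diminished third is 2 semitones up: Fb.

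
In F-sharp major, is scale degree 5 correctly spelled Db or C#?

C#

Each scale degree takes a distinct letter name. Degree 5 of a scale on F must use the letter C.
C# and Db are enharmonically the same pitch, but only C# uses the letter C, so it is the correct spelling here.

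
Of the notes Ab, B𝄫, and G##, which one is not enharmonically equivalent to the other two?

Ab

In 12-tone equal temperament, enharmonic equivalents share a pitch class. Ab is pitch class 8; Bbb is pitch class 9; G## is pitch class 9.
Bbb and G## share pitch class 9, while Ab is pitch class 8.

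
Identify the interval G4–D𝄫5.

The letter names run G→D, a span of 4 letter steps, so the interval is some kind of fifth.
G to Dbb is 5 semitones. A perfect fifth is 7, so 5 makes it doubly diminished.

doubly diminished fifth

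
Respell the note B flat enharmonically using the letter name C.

Bb is pitch class 10. The letter C alone is pitch class 0.
To reach pitch class 10 from C requires an offset of -2 semitones, i.e. double flat: Cbb.

Cbb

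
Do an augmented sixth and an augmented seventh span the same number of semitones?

No

An augmented sixth spans 10 semitones; an augmented seventh spans 12.
The spans differ, so they are not enharmonic equivalents.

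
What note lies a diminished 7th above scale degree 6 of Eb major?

Scale degree 6 of Eb major is C.
A diminished seventh (9 semitones) above C lands on the letter B, giving Bbb.

Bbb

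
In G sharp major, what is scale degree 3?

Degree 3 takes the letter 2 steps above G, which is B.
In major, degree 3 sits 4 semitones above the tonic. G# + 4 semitones is pitch class 0, spelled on B as B#.

B#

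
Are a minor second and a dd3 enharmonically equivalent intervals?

Yes

A minor second spans 1 semitone; a doubly diminished third spans 1.
They are enharmonically equivalent.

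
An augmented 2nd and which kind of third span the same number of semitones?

An augmented second spans 3 semitones.
A third spanning 3 semitones is minor (the major third is 4).

minor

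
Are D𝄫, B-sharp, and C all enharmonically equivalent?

Dbb is pitch class 0; B# is pitch class 0; C is pitch class 0.
All spellings map to pitch class 0, so they are enharmonically equivalent.

Yes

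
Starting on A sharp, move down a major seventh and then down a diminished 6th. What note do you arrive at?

D##

A major seventh down from A# is B (letter B, 11 semitones down).
A diminished sixth down from B is D## (letter D, 7 semitones down).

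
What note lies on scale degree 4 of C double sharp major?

F##

The C## major scale runs C## D## E## F## G## A## B##.
Degree 4 is F##.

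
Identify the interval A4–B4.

Counting letters A–B gives a second.
A→B = 2 semitones, exactly the major second.

major second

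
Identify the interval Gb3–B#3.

Counting letters G–A–B gives a third.
Gb→B# = 6 semitones, 2 wider than the major third (4), so doubly augmented.

doubly augmented third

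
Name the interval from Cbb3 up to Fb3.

Counting letters C–D–E–F gives a fourth.
Cbb→Fb = 6 semitones, 1 wider than the perfect fourth (5), so augmented.

augmented fourth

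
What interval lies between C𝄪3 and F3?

doubly diminished fourth

The letter names run C→F, a span of 3 letter steps, so the interval is some kind of fourth.
C## to F is 3 semitones. A perfect fourth is 5, so 3 makes it doubly diminished.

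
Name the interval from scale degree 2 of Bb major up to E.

major third

Scale degree 2 of Bb major is C.
C up to E: letters C→E make it a third; 4 semitones makes it major.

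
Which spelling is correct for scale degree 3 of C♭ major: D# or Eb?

Eb

Each scale degree takes a distinct letter name. Degree 3 of a scale on C must use the letter E.
Eb and D# are enharmonically the same pitch, but only Eb uses the letter E, so it is the correct spelling here.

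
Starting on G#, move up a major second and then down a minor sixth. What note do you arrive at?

A major second up from G# is A# (letter A, 2 semitones up).
A minor sixth down from A# is C## (letter C, 8 semitones down).

C##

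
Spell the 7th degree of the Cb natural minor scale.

Bbb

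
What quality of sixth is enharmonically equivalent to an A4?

doubly diminished

An augmented fourth spans 6 semitones.
A sixth spanning 6 semitones is doubly diminished (the major sixth is 9).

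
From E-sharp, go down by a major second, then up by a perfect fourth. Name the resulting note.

A major second down from E# is D# (letter D, 2 semitones down).
A perfect fourth up from D# is G# (letter G, 5 semitones up).

G#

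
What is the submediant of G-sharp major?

E#

The G# major scale runs G# A# B# C# D# E# F##.
Degree 6 is E#.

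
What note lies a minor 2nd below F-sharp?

E#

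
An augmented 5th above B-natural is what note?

F##

B up a perfect fifth is F#, so the target letter is F.
From B, an augmented fifth is 8 semitones up: F##.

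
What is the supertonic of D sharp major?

E#

The D# major scale runs D# E# F## G# A# B# C##.
Degree 2 is E#.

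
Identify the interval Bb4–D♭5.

Counting letters B–C–D gives a third.
Bb→Db = 3 semitones, 1 narrower than the major third (4), so minor.

minor third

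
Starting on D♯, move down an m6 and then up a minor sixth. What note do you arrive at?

D#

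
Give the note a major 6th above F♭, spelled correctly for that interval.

F up a major sixth is D, so the target letter is D.
From Fb, a major sixth is 9 semitones up: Db.

Db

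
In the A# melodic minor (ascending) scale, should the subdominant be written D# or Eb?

Each scale degree takes a distinct letter name. Degree 4 of a scale on A must use the letter D.
D# and Eb are enharmonically the same pitch, but only D# uses the letter D, so it is the correct spelling here.

D#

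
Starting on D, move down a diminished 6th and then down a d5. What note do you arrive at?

A diminished sixth down from D is F## (letter F, 7 semitones down).
A diminished fifth down from F## is B## (letter B, 6 semitones down).

B##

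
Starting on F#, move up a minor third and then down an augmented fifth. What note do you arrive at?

Db

A minor third up from F# is A (letter A, 3 semitones up).
An augmented fifth down from A is Db (letter D, 8 semitones down).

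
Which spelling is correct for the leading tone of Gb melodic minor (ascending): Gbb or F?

F

Each scale degree takes a distinct letter name. Degree 7 of a scale on G must use the letter F.
F and Gbb are enharmonically the same pitch, but only F uses the letter F, so it is the correct spelling here.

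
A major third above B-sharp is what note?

D##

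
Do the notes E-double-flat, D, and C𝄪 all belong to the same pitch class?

Yes

Ebb is pitch class 2; D is pitch class 2; C## is pitch class 2.
All spellings map to pitch class 2, so they are enharmonically equivalent.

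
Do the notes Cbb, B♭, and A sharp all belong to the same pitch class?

Cbb = pitch class 10 and Bb = pitch class 10 and A# = pitch class 10 — the same pitch class, so they are enharmonic equivalents.

Yes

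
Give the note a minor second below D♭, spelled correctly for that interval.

C

D down a major second is C, so the target letter is C.
From Db, a minor second is 1 semitone down: C.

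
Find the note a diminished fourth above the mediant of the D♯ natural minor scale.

Bb

The mediant of D# natural minor is F#.
A diminished fourth (4 semitones) above F# lands on the letter B, giving Bb.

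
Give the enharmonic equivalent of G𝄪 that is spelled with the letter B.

Plain B sits 2 semitones above G##, so on the letter B the same pitch needs a double flat: Bbb.

Bbb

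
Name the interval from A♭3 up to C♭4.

minor third

The letter names run A→C, a span of 2 letter steps, so the interval is some kind of third.
Ab to Cb is 3 semitones. A major third is 4, so 3 makes it minor.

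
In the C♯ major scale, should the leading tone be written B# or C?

B#

Each scale degree takes a distinct letter name. Degree 7 of a scale on C must use the letter B.
B# and C are enharmonically the same pitch, but only B# uses the letter B, so it is the correct spelling here.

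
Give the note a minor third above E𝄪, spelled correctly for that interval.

G##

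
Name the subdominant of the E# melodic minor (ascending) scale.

A#

Degree 4 takes the letter 3 steps above E, which is A.
In melodic minor (ascending), degree 4 sits 5 semitones above the tonic. E# + 5 semitones is pitch class 10, spelled on A as A#.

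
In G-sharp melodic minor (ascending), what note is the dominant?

D#

Degree 5 takes the letter 4 steps above G, which is D.
In melodic minor (ascending), degree 5 sits 7 semitones above the tonic. G# + 7 semitones is pitch class 3, spelled on D as D#.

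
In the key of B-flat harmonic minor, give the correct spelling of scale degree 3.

Db

The Bb harmonic minor scale runs Bb C Db Eb F Gb A.
Degree 3 is Db.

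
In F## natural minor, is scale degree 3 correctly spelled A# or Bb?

Each scale degree takes a distinct letter name. Degree 3 of a scale on F must use the letter A.
A# and Bb are enharmonically the same pitch, but only A# uses the letter A, so it is the correct spelling here.

A#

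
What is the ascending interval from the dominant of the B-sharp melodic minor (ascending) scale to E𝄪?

The dominant of B# melodic minor (ascending) is F##.
F## up to E##: letters F→E make it a seventh; 11 semitones makes it major.

major seventh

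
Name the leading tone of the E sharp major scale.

Degree 7 takes the letter 6 steps above E, which is D.
In major, degree 7 sits 11 semitones above the tonic. E# + 11 semitones is pitch class 4, spelled on D as D##.

D##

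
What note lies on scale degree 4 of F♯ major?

B

The F# major scale runs F# G# A# B C# D# E#.
Degree 4 is B.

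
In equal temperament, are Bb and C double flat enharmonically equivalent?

Bb = pitch class 10 and Cbb = pitch class 10 — the same pitch class, so they are enharmonic equivalents.

Yes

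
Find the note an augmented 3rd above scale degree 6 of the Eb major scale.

E#

Scale degree 6 of Eb major is C.
An augmented third (5 semitones) above C lands on the letter E, giving E#.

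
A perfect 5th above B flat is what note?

F

A fifth above B lands on the letter F.
A perfect fifth spans 7 semitones, so Bb moves to pitch class 5. On the letter F that is F.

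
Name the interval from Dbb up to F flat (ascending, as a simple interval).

major third

Counting letters D–E–F gives a third.
Dbb→Fb = 4 semitones, exactly the major third.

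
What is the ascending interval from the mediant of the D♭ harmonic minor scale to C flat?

perfect fifth

The mediant of Db harmonic minor is Fb.
Fb up to Cb: letters F→C make it a fifth; 7 semitones makes it perfect.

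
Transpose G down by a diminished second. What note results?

A second below G lands on the letter F.
A diminished second spans 0 semitones, so G moves to pitch class 7. On the letter F that is F##.

F##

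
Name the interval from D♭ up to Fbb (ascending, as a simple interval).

The letter names run D→F, a span of 2 letter steps, so the interval is some kind of third.
Db to Fbb is 2 semitones. A major third is 4, so 2 makes it diminished.

diminished third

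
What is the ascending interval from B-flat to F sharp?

The letter names run B→F, a span of 4 letter steps, so the interval is some kind of fifth.
Bb to F# is 8 semitones. A perfect fifth is 7, so 8 makes it augmented.

augmented fifth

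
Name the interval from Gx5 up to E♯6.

The letter names run G→E, a span of 5 letter steps, so the interval is some kind of sixth.
G## to E# is 8 semitones. A major sixth is 9, so 8 makes it minor.

minor sixth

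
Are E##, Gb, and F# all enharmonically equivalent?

Yes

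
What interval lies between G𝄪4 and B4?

diminished third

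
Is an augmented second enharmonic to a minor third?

Yes

An augmented second spans 3 semitones; a minor third spans 3.
They are enharmonically equivalent.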